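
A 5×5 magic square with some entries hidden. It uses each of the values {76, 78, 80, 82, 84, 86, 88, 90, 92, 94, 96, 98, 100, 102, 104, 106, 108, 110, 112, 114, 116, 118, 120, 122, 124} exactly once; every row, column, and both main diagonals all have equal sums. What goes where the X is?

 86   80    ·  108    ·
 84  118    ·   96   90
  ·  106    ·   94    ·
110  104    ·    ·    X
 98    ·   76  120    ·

116

The 25 entries sum to 2500, so each line sums to 2500/5 = 500.
Row 2 must total 500; the given cells sum to 388, so (2,3) = 112.
Column 1 must total 500; the given cells sum to 378, so (3,1) = 122.
The remaining cell in column 2 is (5,2) = 500 − 408 = 92.
The remaining cell in column 4 is (4,4) = 500 − 418 = 82.
Row 5: 98 + 92 + 76 + 120 + ? = 500, so (5,5) = 114.
Main diagonal needs 500; the known cells sum to 400, so (3,3) = 100.
The remaining cell in anti-diagonal is (1,5) = 500 − 398 = 102.
Row 1 needs 500; the known cells sum to 376, so (1,3) = 124.
Row 3 needs 500; the known cells sum to 422, so (3,5) = 78.
Using column 3: 124 + 112 + 100 + 76 + ? → (4,3) = 500 − 412 = 88.
Column 5 must total 500; the given cells sum to 384, so (4,5) = 116.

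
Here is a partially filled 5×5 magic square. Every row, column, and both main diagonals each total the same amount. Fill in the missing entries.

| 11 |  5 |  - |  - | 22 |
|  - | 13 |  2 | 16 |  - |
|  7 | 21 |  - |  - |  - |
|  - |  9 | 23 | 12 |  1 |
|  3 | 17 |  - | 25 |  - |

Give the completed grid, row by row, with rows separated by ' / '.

Column 2 is already complete: 5 + 13 + 21 + 9 + 17 = 65, so that is the magic constant.
Row 4 needs 65; the known cells sum to 45, so (4,1) = 20.
Using column 1: 11 + 7 + 20 + 3 + ? → (2,1) = 65 − 41 = 24.
Anti-diagonal must total 65; the given cells sum to 50, so (3,3) = 15.
Using row 2: 24 + 13 + 2 + 16 + ? → (2,5) = 65 − 55 = 10.
Main diagonal must total 65; the given cells sum to 51, so (5,5) = 14.
Row 5 needs 65; the known cells sum to 59, so (5,3) = 6.
Using column 3: 2 + 15 + 23 + 6 + ? → (1,3) = 65 − 46 = 19.
Using column 5: 22 + 10 + 1 + 14 + ? → (3,5) = 65 − 47 = 18.
The remaining cell in row 1 is (1,4) = 65 − 57 = 8.
Row 3 must total 65; the given cells sum to 61, so (3,4) = 4.

11 5 19 8 22 / 24 13 2 16 10 / 7 21 15 4 18 / 20 9 23 12 1 / 3 17 6 25 14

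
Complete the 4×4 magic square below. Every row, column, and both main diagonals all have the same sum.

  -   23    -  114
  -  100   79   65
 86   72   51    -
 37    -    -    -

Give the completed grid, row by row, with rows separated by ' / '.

Anti-diagonal is already complete: 114 + 79 + 72 + 37 = 302, so that is the magic constant.
Using row 2: 100 + 79 + 65 + ? → (2,1) = 302 − 244 = 58.
Row 3 must total 302; the given cells sum to 209, so (3,4) = 93.
Column 1: 58 + 86 + 37 + ? = 302, so (1,1) = 121.
The remaining cell in column 2 is (4,2) = 302 − 195 = 107.
The remaining cell in column 4 is (4,4) = 302 − 272 = 30.
From row 1, 302 − (121 + 23 + 114) gives (1,3) = 44.
Using row 4: 37 + 107 + 30 + ? → (4,3) = 302 − 174 = 128.

121 23 44 114 / 58 100 79 65 / 86 72 51 93 / 37 107 128 30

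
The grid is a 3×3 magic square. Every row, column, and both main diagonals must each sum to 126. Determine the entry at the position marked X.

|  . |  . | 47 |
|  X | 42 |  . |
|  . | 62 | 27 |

32

Row 3 needs 126; the known cells sum to 89, so (3,1) = 37.
Using column 2: 42 + 62 + ? → (1,2) = 126 − 104 = 22.
Column 3: 47 + 27 + ? = 126, so (2,3) = 52.
From main diagonal, 126 − (42 + 27) gives (1,1) = 57.
The remaining cell in row 2 is (2,1) = 126 − 94 = 32.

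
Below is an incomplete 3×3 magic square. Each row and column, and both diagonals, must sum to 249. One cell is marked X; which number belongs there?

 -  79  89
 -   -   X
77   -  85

75

From row 1, 249 − (79 + 89) gives (1,1) = 81.
Using row 3: 77 + 85 + ? → (3,2) = 249 − 162 = 87.
Using column 1: 81 + 77 + ? → (2,1) = 249 − 158 = 91.
From column 2, 249 − (79 + 87) gives (2,2) = 83.
Column 3: 89 + 85 + ? = 249, so (2,3) = 75.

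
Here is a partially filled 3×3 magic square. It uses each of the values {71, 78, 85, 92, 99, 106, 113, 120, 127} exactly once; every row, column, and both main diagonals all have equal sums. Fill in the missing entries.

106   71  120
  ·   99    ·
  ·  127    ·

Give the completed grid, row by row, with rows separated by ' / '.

106 71 120 / 113 99 85 / 78 127 92

The 9 entries sum to 891, so each line sums to 891/3 = 297.
Using main diagonal: 106 + 99 + ? → (3,3) = 297 − 205 = 92.
Using anti-diagonal: 120 + 99 + ? → (3,1) = 297 − 219 = 78.
Column 1 needs 297; the known cells sum to 184, so (2,1) = 113.
Using column 3: 120 + 92 + ? → (2,3) = 297 − 212 = 85.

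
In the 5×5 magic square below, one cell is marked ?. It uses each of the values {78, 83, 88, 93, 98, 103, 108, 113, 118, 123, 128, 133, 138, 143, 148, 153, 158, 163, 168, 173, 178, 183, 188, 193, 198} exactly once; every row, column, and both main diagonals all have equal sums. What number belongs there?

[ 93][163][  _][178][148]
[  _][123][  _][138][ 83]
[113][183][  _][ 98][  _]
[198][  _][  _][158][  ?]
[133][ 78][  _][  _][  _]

103

The 25 entries sum to 3450, so each line sums to 3450/5 = 690.
Row 1: 93 + 163 + 178 + 148 + ? = 690, so (1,3) = 108.
Using column 1: 93 + 113 + 198 + 133 + ? → (2,1) = 690 − 537 = 153.
Column 2 must total 690; the given cells sum to 547, so (4,2) = 143.
Column 4 needs 690; the known cells sum to 572, so (5,4) = 118.
Anti-diagonal: 148 + 138 + 143 + 133 + ? = 690, so (3,3) = 128.
From row 2, 690 − (153 + 123 + 138 + 83) gives (2,3) = 193.
Row 3 must total 690; the given cells sum to 522, so (3,5) = 168.
From main diagonal, 690 − (93 + 123 + 128 + 158) gives (5,5) = 188.
Row 5: 133 + 78 + 118 + 188 + ? = 690, so (5,3) = 173.
From column 3, 690 − (108 + 193 + 128 + 173) gives (4,3) = 88.
Column 5 must total 690; the given cells sum to 587, so (4,5) = 103.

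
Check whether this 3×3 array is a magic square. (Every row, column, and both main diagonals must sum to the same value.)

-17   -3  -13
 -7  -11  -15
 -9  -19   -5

Row 1: -17 + (-3) + (-13) = -33.
Row 2: -7 + (-11) + (-15) = -33.
Row 3: -9 + (-19) + (-5) = -33.
Column 1: -17 + (-7) + (-9) = -33.
Column 2: -3 + (-11) + (-19) = -33.
Column 3: -13 + (-15) + (-5) = -33.
Main diagonal: -17 + (-11) + (-5) = -33.
Anti-diagonal: -13 + (-11) + (-9) = -33.
All lines sum to -33.

Yes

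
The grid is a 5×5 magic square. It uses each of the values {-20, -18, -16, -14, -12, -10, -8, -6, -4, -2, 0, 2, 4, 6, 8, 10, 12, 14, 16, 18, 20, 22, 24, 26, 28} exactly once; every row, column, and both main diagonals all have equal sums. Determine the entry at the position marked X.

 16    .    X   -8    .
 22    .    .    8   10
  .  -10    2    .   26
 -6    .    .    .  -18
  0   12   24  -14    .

The 25 entries sum to 100, so each line sums to 100/5 = 20.
Using row 5: 0 + 12 + 24 + (-14) + ? → (5,5) = 20 − 22 = -2.
Column 1: 16 + 22 + (-6) + 0 + ? = 20, so (3,1) = -12.
Column 5 needs 20; the known cells sum to 16, so (1,5) = 4.
Anti-diagonal: 4 + 8 + 2 + 0 + ? = 20, so (4,2) = 6.
The remaining cell in row 3 is (3,4) = 20 − 6 = 14.
From column 4, 20 − (-8 + 8 + 14 + (-14)) gives (4,4) = 20.
Main diagonal needs 20; the known cells sum to 36, so (2,2) = -16.
Row 2 must total 20; the given cells sum to 24, so (2,3) = -4.
Row 4 must total 20; the given cells sum to 2, so (4,3) = 18.
Using column 2: -16 + (-10) + 6 + 12 + ? → (1,2) = 20 − (-8) = 28.
Column 3 must total 20; the given cells sum to 40, so (1,3) = -20.

-20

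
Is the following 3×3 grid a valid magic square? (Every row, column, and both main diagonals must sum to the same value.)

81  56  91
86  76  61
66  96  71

No — row 2 sums to 223 but anti-diagonal sums to 233.

Row 1: 81 + 56 + 91 = 228.
Row 2: 86 + 76 + 61 = 223.
Row 3: 66 + 96 + 71 = 233.
Column 1: 81 + 86 + 66 = 233.
Column 2: 56 + 76 + 96 = 228.
Column 3: 91 + 61 + 71 = 223.
Main diagonal: 81 + 76 + 71 = 228.
Anti-diagonal: 91 + 76 + 66 = 233.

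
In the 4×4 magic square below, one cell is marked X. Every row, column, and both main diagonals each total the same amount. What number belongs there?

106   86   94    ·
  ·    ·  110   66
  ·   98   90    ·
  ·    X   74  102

Column 3 is complete and sums to 368; that is the magic constant.
The remaining cell in row 1 is (1,4) = 368 − 286 = 82.
Column 4 must total 368; the given cells sum to 250, so (3,4) = 118.
Main diagonal needs 368; the known cells sum to 298, so (2,2) = 70.
From anti-diagonal, 368 − (82 + 110 + 98) gives (4,1) = 78.
Using row 2: 70 + 110 + 66 + ? → (2,1) = 368 − 246 = 122.
Row 3: 98 + 90 + 118 + ? = 368, so (3,1) = 62.
From row 4, 368 − (78 + 74 + 102) gives (4,2) = 114.

114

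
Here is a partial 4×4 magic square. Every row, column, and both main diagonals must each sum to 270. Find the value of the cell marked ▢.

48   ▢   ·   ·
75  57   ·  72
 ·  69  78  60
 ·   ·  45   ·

90

Row 2 must total 270; the given cells sum to 204, so (2,3) = 66.
Row 3: 69 + 78 + 60 + ? = 270, so (3,1) = 63.
Column 1 needs 270; the known cells sum to 186, so (4,1) = 84.
From column 3, 270 − (66 + 78 + 45) gives (1,3) = 81.
The remaining cell in main diagonal is (4,4) = 270 − 183 = 87.
From anti-diagonal, 270 − (66 + 69 + 84) gives (1,4) = 51.
Row 1 needs 270; the known cells sum to 180, so (1,2) = 90.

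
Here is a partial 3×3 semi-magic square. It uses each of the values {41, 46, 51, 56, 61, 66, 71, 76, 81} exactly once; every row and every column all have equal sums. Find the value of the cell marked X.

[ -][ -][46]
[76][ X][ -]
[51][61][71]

The 9 entries sum to 549, so each line sums to 549/3 = 183.
Column 1: 76 + 51 + ? = 183, so (1,1) = 56.
Column 3 needs 183; the known cells sum to 117, so (2,3) = 66.
Row 1 must total 183; the given cells sum to 102, so (1,2) = 81.
Row 2 must total 183; the given cells sum to 142, so (2,2) = 41.

41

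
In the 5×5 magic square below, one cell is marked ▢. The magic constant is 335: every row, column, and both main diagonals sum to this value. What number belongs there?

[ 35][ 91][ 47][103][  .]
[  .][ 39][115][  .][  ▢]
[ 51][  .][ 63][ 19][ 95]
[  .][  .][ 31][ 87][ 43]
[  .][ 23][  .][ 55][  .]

Row 1 needs 335; the known cells sum to 276, so (1,5) = 59.
Row 3 must total 335; the given cells sum to 228, so (3,2) = 107.
Using column 2: 91 + 39 + 107 + 23 + ? → (4,2) = 335 − 260 = 75.
From column 3, 335 − (47 + 115 + 63 + 31) gives (5,3) = 79.
The remaining cell in column 4 is (2,4) = 335 − 264 = 71.
The remaining cell in main diagonal is (5,5) = 335 − 224 = 111.
From anti-diagonal, 335 − (59 + 71 + 63 + 75) gives (5,1) = 67.
Using row 4: 75 + 31 + 87 + 43 + ? → (4,1) = 335 − 236 = 99.
The remaining cell in column 1 is (2,1) = 335 − 252 = 83.
Column 5: 59 + 95 + 43 + 111 + ? = 335, so (2,5) = 27.

27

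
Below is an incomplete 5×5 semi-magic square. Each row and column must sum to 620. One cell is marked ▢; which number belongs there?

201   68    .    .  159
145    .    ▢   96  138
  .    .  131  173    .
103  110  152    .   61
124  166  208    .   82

54

From row 4, 620 − (103 + 110 + 152 + 61) gives (4,4) = 194.
The remaining cell in row 5 is (5,4) = 620 − 580 = 40.
From column 1, 620 − (201 + 145 + 103 + 124) gives (3,1) = 47.
The remaining cell in column 4 is (1,4) = 620 − 503 = 117.
Column 5 must total 620; the given cells sum to 440, so (3,5) = 180.
Using row 1: 201 + 68 + 117 + 159 + ? → (1,3) = 620 − 545 = 75.
Row 3 must total 620; the given cells sum to 531, so (3,2) = 89.
Column 2 needs 620; the known cells sum to 433, so (2,2) = 187.
The remaining cell in column 3 is (2,3) = 620 − 566 = 54.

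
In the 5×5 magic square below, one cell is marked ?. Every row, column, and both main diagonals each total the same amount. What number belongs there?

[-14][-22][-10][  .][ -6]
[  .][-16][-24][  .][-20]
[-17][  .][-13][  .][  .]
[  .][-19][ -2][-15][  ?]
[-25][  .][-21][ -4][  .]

Column 3 is complete and sums to -70; that is the magic constant.
Row 1: -14 + (-22) + (-10) + (-6) + ? = -70, so (1,4) = -18.
Main diagonal: -14 + (-16) + (-13) + (-15) + ? = -70, so (5,5) = -12.
Anti-diagonal must total -70; the given cells sum to -63, so (2,4) = -7.
From row 2, -70 − (-16 + (-24) + (-7) + (-20)) gives (2,1) = -3.
Row 5 must total -70; the given cells sum to -62, so (5,2) = -8.
From column 1, -70 − (-14 + (-3) + (-17) + (-25)) gives (4,1) = -11.
Column 2 must total -70; the given cells sum to -65, so (3,2) = -5.
From column 4, -70 − (-18 + (-7) + (-15) + (-4)) gives (3,4) = -26.
The remaining cell in row 3 is (3,5) = -70 − (-61) = -9.
The remaining cell in row 4 is (4,5) = -70 − (-47) = -23.

-23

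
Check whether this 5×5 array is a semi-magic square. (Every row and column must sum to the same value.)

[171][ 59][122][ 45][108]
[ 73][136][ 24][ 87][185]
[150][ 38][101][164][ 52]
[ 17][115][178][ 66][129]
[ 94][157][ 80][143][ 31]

Row 1: 171 + 59 + 122 + 45 + 108 = 505.
Row 2: 73 + 136 + 24 + 87 + 185 = 505.
Row 3: 150 + 38 + 101 + 164 + 52 = 505.
Row 4: 17 + 115 + 178 + 66 + 129 = 505.
Row 5: 94 + 157 + 80 + 143 + 31 = 505.
Column 1: 171 + 73 + 150 + 17 + 94 = 505.
Column 2: 59 + 136 + 38 + 115 + 157 = 505.
Column 3: 122 + 24 + 101 + 178 + 80 = 505.
Column 4: 45 + 87 + 164 + 66 + 143 = 505.
Column 5: 108 + 185 + 52 + 129 + 31 = 505.
All lines sum to 505.

Yes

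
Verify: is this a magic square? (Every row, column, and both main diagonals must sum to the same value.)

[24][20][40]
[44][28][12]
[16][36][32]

Row 1: 24 + 20 + 40 = 84.
Row 2: 44 + 28 + 12 = 84.
Row 3: 16 + 36 + 32 = 84.
Column 1: 24 + 44 + 16 = 84.
Column 2: 20 + 28 + 36 = 84.
Column 3: 40 + 12 + 32 = 84.
Main diagonal: 24 + 28 + 32 = 84.
Anti-diagonal: 40 + 28 + 16 = 84.
All lines sum to 84.

Yes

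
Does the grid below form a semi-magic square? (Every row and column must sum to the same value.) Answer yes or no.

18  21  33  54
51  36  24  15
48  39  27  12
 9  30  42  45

Row 1: 18 + 21 + 33 + 54 = 126.
Row 2: 51 + 36 + 24 + 15 = 126.
Row 3: 48 + 39 + 27 + 12 = 126.
Row 4: 9 + 30 + 42 + 45 = 126.
Column 1: 18 + 51 + 48 + 9 = 126.
Column 2: 21 + 36 + 39 + 30 = 126.
Column 3: 33 + 24 + 27 + 42 = 126.
Column 4: 54 + 15 + 12 + 45 = 126.
All lines sum to 126.

Yes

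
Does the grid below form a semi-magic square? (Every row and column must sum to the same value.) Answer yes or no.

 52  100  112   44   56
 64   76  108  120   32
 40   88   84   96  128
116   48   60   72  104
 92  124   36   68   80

Row 1: 52 + 100 + 112 + 44 + 56 = 364.
Row 2: 64 + 76 + 108 + 120 + 32 = 400.
Row 3: 40 + 88 + 84 + 96 + 128 = 436.
Row 4: 116 + 48 + 60 + 72 + 104 = 400.
Row 5: 92 + 124 + 36 + 68 + 80 = 400.
Column 1: 52 + 64 + 40 + 116 + 92 = 364.
Column 2: 100 + 76 + 88 + 48 + 124 = 436.
Column 3: 112 + 108 + 84 + 60 + 36 = 400.
Column 4: 44 + 120 + 96 + 72 + 68 = 400.
Column 5: 56 + 32 + 128 + 104 + 80 = 400.

No — row 3 sums to 436 but column 3 sums to 400.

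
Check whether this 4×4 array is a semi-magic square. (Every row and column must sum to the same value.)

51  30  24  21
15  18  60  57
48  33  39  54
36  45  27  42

Row 1: 51 + 30 + 24 + 21 = 126.
Row 2: 15 + 18 + 60 + 57 = 150.
Row 3: 48 + 33 + 39 + 54 = 174.
Row 4: 36 + 45 + 27 + 42 = 150.
Column 1: 51 + 15 + 48 + 36 = 150.
Column 2: 30 + 18 + 33 + 45 = 126.
Column 3: 24 + 60 + 39 + 27 = 150.
Column 4: 21 + 57 + 54 + 42 = 174.

No — row 3 sums to 174 but column 1 sums to 150.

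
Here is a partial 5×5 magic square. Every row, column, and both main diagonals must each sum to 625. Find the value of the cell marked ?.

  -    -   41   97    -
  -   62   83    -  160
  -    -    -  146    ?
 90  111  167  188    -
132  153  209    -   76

Row 4: 90 + 111 + 167 + 188 + ? = 625, so (4,5) = 69.
Row 5: 132 + 153 + 209 + 76 + ? = 625, so (5,4) = 55.
From column 3, 625 − (41 + 83 + 167 + 209) gives (3,3) = 125.
Column 4: 97 + 146 + 188 + 55 + ? = 625, so (2,4) = 139.
Main diagonal: 62 + 125 + 188 + 76 + ? = 625, so (1,1) = 174.
From anti-diagonal, 625 − (139 + 125 + 111 + 132) gives (1,5) = 118.
Row 1 needs 625; the known cells sum to 430, so (1,2) = 195.
Row 2 needs 625; the known cells sum to 444, so (2,1) = 181.
Column 1 must total 625; the given cells sum to 577, so (3,1) = 48.
From column 2, 625 − (195 + 62 + 111 + 153) gives (3,2) = 104.
The remaining cell in column 5 is (3,5) = 625 − 423 = 202.

202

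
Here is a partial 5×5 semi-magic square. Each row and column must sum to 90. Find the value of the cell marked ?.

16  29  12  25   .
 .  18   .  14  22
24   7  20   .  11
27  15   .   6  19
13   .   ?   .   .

9

Row 1 needs 90; the known cells sum to 82, so (1,5) = 8.
Row 3 needs 90; the known cells sum to 62, so (3,4) = 28.
Using row 4: 27 + 15 + 6 + 19 + ? → (4,3) = 90 − 67 = 23.
Using column 1: 16 + 24 + 27 + 13 + ? → (2,1) = 90 − 80 = 10.
Column 2 must total 90; the given cells sum to 69, so (5,2) = 21.
Column 4 needs 90; the known cells sum to 73, so (5,4) = 17.
Column 5 must total 90; the given cells sum to 60, so (5,5) = 30.
Row 2 needs 90; the known cells sum to 64, so (2,3) = 26.
Row 5 needs 90; the known cells sum to 81, so (5,3) = 9.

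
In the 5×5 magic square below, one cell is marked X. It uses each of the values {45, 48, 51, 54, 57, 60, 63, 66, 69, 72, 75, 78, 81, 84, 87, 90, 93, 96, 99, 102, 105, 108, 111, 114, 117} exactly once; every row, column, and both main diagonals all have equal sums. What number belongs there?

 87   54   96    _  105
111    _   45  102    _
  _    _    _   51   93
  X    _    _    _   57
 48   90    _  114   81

The 25 entries sum to 2025, so each line sums to 2025/5 = 405.
Row 1 must total 405; the given cells sum to 342, so (1,4) = 63.
Using row 5: 48 + 90 + 114 + 81 + ? → (5,3) = 405 − 333 = 72.
Column 4 needs 405; the known cells sum to 330, so (4,4) = 75.
Column 5: 105 + 93 + 57 + 81 + ? = 405, so (2,5) = 69.
From row 2, 405 − (111 + 45 + 102 + 69) gives (2,2) = 78.
From main diagonal, 405 − (87 + 78 + 75 + 81) gives (3,3) = 84.
From anti-diagonal, 405 − (105 + 102 + 84 + 48) gives (4,2) = 66.
The remaining cell in column 2 is (3,2) = 405 − 288 = 117.
Column 3 must total 405; the given cells sum to 297, so (4,3) = 108.
From row 3, 405 − (117 + 84 + 51 + 93) gives (3,1) = 60.
The remaining cell in row 4 is (4,1) = 405 − 306 = 99.

99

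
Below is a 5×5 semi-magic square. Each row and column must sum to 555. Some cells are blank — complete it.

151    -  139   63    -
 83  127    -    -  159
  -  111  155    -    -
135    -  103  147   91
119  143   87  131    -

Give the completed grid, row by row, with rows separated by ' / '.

151 95 139 63 107 / 83 127 71 115 159 / 67 111 155 99 123 / 135 79 103 147 91 / 119 143 87 131 75

Row 4 needs 555; the known cells sum to 476, so (4,2) = 79.
Row 5 must total 555; the given cells sum to 480, so (5,5) = 75.
Column 1 needs 555; the known cells sum to 488, so (3,1) = 67.
From column 2, 555 − (127 + 111 + 79 + 143) gives (1,2) = 95.
Column 3: 139 + 155 + 103 + 87 + ? = 555, so (2,3) = 71.
Row 1: 151 + 95 + 139 + 63 + ? = 555, so (1,5) = 107.
Row 2: 83 + 127 + 71 + 159 + ? = 555, so (2,4) = 115.
The remaining cell in column 4 is (3,4) = 555 − 456 = 99.
Column 5: 107 + 159 + 91 + 75 + ? = 555, so (3,5) = 123.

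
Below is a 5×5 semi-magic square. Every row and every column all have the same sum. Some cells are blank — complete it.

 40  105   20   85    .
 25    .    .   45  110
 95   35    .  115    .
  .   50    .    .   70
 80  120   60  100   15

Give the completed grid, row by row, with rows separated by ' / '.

Row 5 is already complete: 80 + 120 + 60 + 100 + 15 = 375, so that is the magic constant.
Row 1: 40 + 105 + 20 + 85 + ? = 375, so (1,5) = 125.
The remaining cell in column 1 is (4,1) = 375 − 240 = 135.
Column 2: 105 + 35 + 50 + 120 + ? = 375, so (2,2) = 65.
From column 4, 375 − (85 + 45 + 115 + 100) gives (4,4) = 30.
From column 5, 375 − (125 + 110 + 70 + 15) gives (3,5) = 55.
From row 2, 375 − (25 + 65 + 45 + 110) gives (2,3) = 130.
Row 3: 95 + 35 + 115 + 55 + ? = 375, so (3,3) = 75.
Row 4 needs 375; the known cells sum to 285, so (4,3) = 90.

40 105 20 85 125 / 25 65 130 45 110 / 95 35 75 115 55 / 135 50 90 30 70 / 80 120 60 100 15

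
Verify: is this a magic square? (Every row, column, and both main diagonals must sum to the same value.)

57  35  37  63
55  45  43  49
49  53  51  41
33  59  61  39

Row 1: 57 + 35 + 37 + 63 = 192.
Row 2: 55 + 45 + 43 + 49 = 192.
Row 3: 49 + 53 + 51 + 41 = 194.
Row 4: 33 + 59 + 61 + 39 = 192.
Column 1: 57 + 55 + 49 + 33 = 194.
Column 2: 35 + 45 + 53 + 59 = 192.
Column 3: 37 + 43 + 51 + 61 = 192.
Column 4: 63 + 49 + 41 + 39 = 192.
Main diagonal: 57 + 45 + 51 + 39 = 192.
Anti-diagonal: 63 + 43 + 53 + 33 = 192.

No — column 2 sums to 192 but row 3 sums to 194.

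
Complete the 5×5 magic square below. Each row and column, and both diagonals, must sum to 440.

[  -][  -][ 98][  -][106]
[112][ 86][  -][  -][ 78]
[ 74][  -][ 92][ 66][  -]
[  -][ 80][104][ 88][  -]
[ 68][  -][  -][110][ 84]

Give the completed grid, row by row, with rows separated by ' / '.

From main diagonal, 440 − (86 + 92 + 88 + 84) gives (1,1) = 90.
The remaining cell in anti-diagonal is (2,4) = 440 − 346 = 94.
Using row 2: 112 + 86 + 94 + 78 + ? → (2,3) = 440 − 370 = 70.
From column 1, 440 − (90 + 112 + 74 + 68) gives (4,1) = 96.
From column 3, 440 − (98 + 70 + 92 + 104) gives (5,3) = 76.
The remaining cell in column 4 is (1,4) = 440 − 358 = 82.
Row 1 needs 440; the known cells sum to 376, so (1,2) = 64.
From row 4, 440 − (96 + 80 + 104 + 88) gives (4,5) = 72.
From row 5, 440 − (68 + 76 + 110 + 84) gives (5,2) = 102.
The remaining cell in column 2 is (3,2) = 440 − 332 = 108.
Column 5 must total 440; the given cells sum to 340, so (3,5) = 100.

90 64 98 82 106 / 112 86 70 94 78 / 74 108 92 66 100 / 96 80 104 88 72 / 68 102 76 110 84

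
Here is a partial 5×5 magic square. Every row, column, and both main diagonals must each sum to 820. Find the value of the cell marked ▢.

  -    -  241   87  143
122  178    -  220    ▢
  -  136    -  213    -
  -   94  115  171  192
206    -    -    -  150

From row 4, 820 − (94 + 115 + 171 + 192) gives (4,1) = 248.
Column 4 needs 820; the known cells sum to 691, so (5,4) = 129.
Anti-diagonal needs 820; the known cells sum to 663, so (3,3) = 157.
Using main diagonal: 178 + 157 + 171 + 150 + ? → (1,1) = 820 − 656 = 164.
Using row 1: 164 + 241 + 87 + 143 + ? → (1,2) = 820 − 635 = 185.
Column 1: 164 + 122 + 248 + 206 + ? = 820, so (3,1) = 80.
Column 2 must total 820; the given cells sum to 593, so (5,2) = 227.
The remaining cell in row 3 is (3,5) = 820 − 586 = 234.
Row 5 needs 820; the known cells sum to 712, so (5,3) = 108.
Column 3 needs 820; the known cells sum to 621, so (2,3) = 199.
Column 5 needs 820; the known cells sum to 719, so (2,5) = 101.

101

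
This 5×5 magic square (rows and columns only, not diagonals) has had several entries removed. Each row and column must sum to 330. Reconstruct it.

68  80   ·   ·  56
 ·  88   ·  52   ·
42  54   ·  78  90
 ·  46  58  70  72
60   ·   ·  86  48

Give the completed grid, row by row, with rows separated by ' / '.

From row 3, 330 − (42 + 54 + 78 + 90) gives (3,3) = 66.
Row 4 needs 330; the known cells sum to 246, so (4,1) = 84.
Using column 1: 68 + 42 + 84 + 60 + ? → (2,1) = 330 − 254 = 76.
Column 2 needs 330; the known cells sum to 268, so (5,2) = 62.
Column 4: 52 + 78 + 70 + 86 + ? = 330, so (1,4) = 44.
Column 5 must total 330; the given cells sum to 266, so (2,5) = 64.
From row 1, 330 − (68 + 80 + 44 + 56) gives (1,3) = 82.
The remaining cell in row 2 is (2,3) = 330 − 280 = 50.
Row 5 must total 330; the given cells sum to 256, so (5,3) = 74.

68 80 82 44 56 / 76 88 50 52 64 / 42 54 66 78 90 / 84 46 58 70 72 / 60 62 74 86 48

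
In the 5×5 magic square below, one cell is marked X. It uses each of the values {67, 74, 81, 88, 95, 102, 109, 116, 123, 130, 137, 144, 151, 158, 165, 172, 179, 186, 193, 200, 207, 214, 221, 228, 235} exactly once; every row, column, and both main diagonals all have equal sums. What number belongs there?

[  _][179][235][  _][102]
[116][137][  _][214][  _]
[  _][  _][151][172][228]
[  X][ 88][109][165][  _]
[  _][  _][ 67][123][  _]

207

The 25 entries sum to 3775, so each line sums to 3775/5 = 755.
Column 3 needs 755; the known cells sum to 562, so (2,3) = 193.
Using column 4: 214 + 172 + 165 + 123 + ? → (1,4) = 755 − 674 = 81.
Anti-diagonal: 102 + 214 + 151 + 88 + ? = 755, so (5,1) = 200.
Row 1 needs 755; the known cells sum to 597, so (1,1) = 158.
Row 2 needs 755; the known cells sum to 660, so (2,5) = 95.
Using main diagonal: 158 + 137 + 151 + 165 + ? → (5,5) = 755 − 611 = 144.
Row 5 must total 755; the given cells sum to 534, so (5,2) = 221.
From column 2, 755 − (179 + 137 + 88 + 221) gives (3,2) = 130.
The remaining cell in column 5 is (4,5) = 755 − 569 = 186.
Row 3 must total 755; the given cells sum to 681, so (3,1) = 74.
From row 4, 755 − (88 + 109 + 165 + 186) gives (4,1) = 207.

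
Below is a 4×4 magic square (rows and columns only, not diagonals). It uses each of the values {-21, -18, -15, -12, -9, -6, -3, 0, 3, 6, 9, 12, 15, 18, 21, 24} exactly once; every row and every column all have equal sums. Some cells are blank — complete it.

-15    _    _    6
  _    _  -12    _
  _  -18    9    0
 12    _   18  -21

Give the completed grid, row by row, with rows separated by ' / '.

The 16 entries sum to 24, so each line sums to 24/4 = 6.
Using row 3: -18 + 9 + 0 + ? → (3,1) = 6 − (-9) = 15.
Row 4 needs 6; the known cells sum to 9, so (4,2) = -3.
Column 1 must total 6; the given cells sum to 12, so (2,1) = -6.
Column 3 must total 6; the given cells sum to 15, so (1,3) = -9.
From column 4, 6 − (6 + 0 + (-21)) gives (2,4) = 21.
Row 1: -15 + (-9) + 6 + ? = 6, so (1,2) = 24.
Using row 2: -6 + (-12) + 21 + ? → (2,2) = 6 − 3 = 3.

-15 24 -9 6 / -6 3 -12 21 / 15 -18 9 0 / 12 -3 18 -21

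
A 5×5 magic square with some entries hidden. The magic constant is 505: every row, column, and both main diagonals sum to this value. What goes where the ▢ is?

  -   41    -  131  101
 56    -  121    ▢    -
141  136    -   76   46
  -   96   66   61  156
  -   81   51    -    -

91

The remaining cell in row 3 is (3,3) = 505 − 399 = 106.
Row 4 must total 505; the given cells sum to 379, so (4,1) = 126.
Using column 2: 41 + 136 + 96 + 81 + ? → (2,2) = 505 − 354 = 151.
Using column 3: 121 + 106 + 66 + 51 + ? → (1,3) = 505 − 344 = 161.
Row 1: 41 + 161 + 131 + 101 + ? = 505, so (1,1) = 71.
Column 1: 71 + 56 + 141 + 126 + ? = 505, so (5,1) = 111.
The remaining cell in main diagonal is (5,5) = 505 − 389 = 116.
The remaining cell in anti-diagonal is (2,4) = 505 − 414 = 91.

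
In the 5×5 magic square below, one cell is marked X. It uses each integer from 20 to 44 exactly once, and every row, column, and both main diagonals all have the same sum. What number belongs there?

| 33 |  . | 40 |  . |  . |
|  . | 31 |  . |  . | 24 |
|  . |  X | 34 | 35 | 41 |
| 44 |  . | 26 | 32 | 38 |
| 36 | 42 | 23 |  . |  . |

28

The entries are 20 through 44, which sum to 800, so each line sums to 800/5 = 160.
Row 4: 44 + 26 + 32 + 38 + ? = 160, so (4,2) = 20.
From column 3, 160 − (40 + 34 + 26 + 23) gives (2,3) = 37.
Using main diagonal: 33 + 31 + 34 + 32 + ? → (5,5) = 160 − 130 = 30.
Using row 5: 36 + 42 + 23 + 30 + ? → (5,4) = 160 − 131 = 29.
Column 5 needs 160; the known cells sum to 133, so (1,5) = 27.
From anti-diagonal, 160 − (27 + 34 + 20 + 36) gives (2,4) = 43.
The remaining cell in row 2 is (2,1) = 160 − 135 = 25.
Column 1 must total 160; the given cells sum to 138, so (3,1) = 22.
Column 4 needs 160; the known cells sum to 139, so (1,4) = 21.
Using row 1: 33 + 40 + 21 + 27 + ? → (1,2) = 160 − 121 = 39.
The remaining cell in row 3 is (3,2) = 160 − 132 = 28.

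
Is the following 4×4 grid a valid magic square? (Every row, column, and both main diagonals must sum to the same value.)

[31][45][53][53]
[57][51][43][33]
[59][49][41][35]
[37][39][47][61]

Row 1: 31 + 45 + 53 + 53 = 182.
Row 2: 57 + 51 + 43 + 33 = 184.
Row 3: 59 + 49 + 41 + 35 = 184.
Row 4: 37 + 39 + 47 + 61 = 184.
Column 1: 31 + 57 + 59 + 37 = 184.
Column 2: 45 + 51 + 49 + 39 = 184.
Column 3: 53 + 43 + 41 + 47 = 184.
Column 4: 53 + 33 + 35 + 61 = 182.
Main diagonal: 31 + 51 + 41 + 61 = 184.
Anti-diagonal: 53 + 43 + 49 + 37 = 182.

No — anti-diagonal sums to 182 but column 3 sums to 184.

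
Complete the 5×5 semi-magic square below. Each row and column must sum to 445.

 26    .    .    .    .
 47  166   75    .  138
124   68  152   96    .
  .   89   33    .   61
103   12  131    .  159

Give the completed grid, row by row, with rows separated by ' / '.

Row 2 needs 445; the known cells sum to 426, so (2,4) = 19.
Row 3 must total 445; the given cells sum to 440, so (3,5) = 5.
The remaining cell in row 5 is (5,4) = 445 − 405 = 40.
Using column 1: 26 + 47 + 124 + 103 + ? → (4,1) = 445 − 300 = 145.
Using column 2: 166 + 68 + 89 + 12 + ? → (1,2) = 445 − 335 = 110.
The remaining cell in column 3 is (1,3) = 445 − 391 = 54.
The remaining cell in column 5 is (1,5) = 445 − 363 = 82.
The remaining cell in row 1 is (1,4) = 445 − 272 = 173.
Row 4 needs 445; the known cells sum to 328, so (4,4) = 117.

26 110 54 173 82 / 47 166 75 19 138 / 124 68 152 96 5 / 145 89 33 117 61 / 103 12 131 40 159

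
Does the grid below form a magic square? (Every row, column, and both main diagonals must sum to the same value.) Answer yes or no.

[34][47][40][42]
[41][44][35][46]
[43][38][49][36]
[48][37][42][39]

No — row 3 sums to 166 but row 1 sums to 163.

Row 1: 34 + 47 + 40 + 42 = 163.
Row 2: 41 + 44 + 35 + 46 = 166.
Row 3: 43 + 38 + 49 + 36 = 166.
Row 4: 48 + 37 + 42 + 39 = 166.
Column 1: 34 + 41 + 43 + 48 = 166.
Column 2: 47 + 44 + 38 + 37 = 166.
Column 3: 40 + 35 + 49 + 42 = 166.
Column 4: 42 + 46 + 36 + 39 = 163.
Main diagonal: 34 + 44 + 49 + 39 = 166.
Anti-diagonal: 42 + 35 + 38 + 48 = 163.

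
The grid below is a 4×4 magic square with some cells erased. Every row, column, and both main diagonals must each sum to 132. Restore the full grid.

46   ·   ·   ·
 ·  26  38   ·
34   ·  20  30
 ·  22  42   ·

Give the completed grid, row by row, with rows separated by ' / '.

Row 3: 34 + 20 + 30 + ? = 132, so (3,2) = 48.
Using column 2: 26 + 48 + 22 + ? → (1,2) = 132 − 96 = 36.
Using column 3: 38 + 20 + 42 + ? → (1,3) = 132 − 100 = 32.
Main diagonal needs 132; the known cells sum to 92, so (4,4) = 40.
Row 1 needs 132; the known cells sum to 114, so (1,4) = 18.
Using row 4: 22 + 42 + 40 + ? → (4,1) = 132 − 104 = 28.
Using column 1: 46 + 34 + 28 + ? → (2,1) = 132 − 108 = 24.
Using column 4: 18 + 30 + 40 + ? → (2,4) = 132 − 88 = 44.

46 36 32 18 / 24 26 38 44 / 34 48 20 30 / 28 22 42 40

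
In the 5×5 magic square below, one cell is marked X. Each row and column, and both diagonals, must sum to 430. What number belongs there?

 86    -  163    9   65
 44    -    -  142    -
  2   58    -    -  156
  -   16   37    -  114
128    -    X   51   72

30

Row 1 needs 430; the known cells sum to 323, so (1,2) = 107.
Column 1: 86 + 44 + 2 + 128 + ? = 430, so (4,1) = 170.
Column 5 needs 430; the known cells sum to 407, so (2,5) = 23.
Anti-diagonal: 65 + 142 + 16 + 128 + ? = 430, so (3,3) = 79.
Row 3 must total 430; the given cells sum to 295, so (3,4) = 135.
Using row 4: 170 + 16 + 37 + 114 + ? → (4,4) = 430 − 337 = 93.
Using main diagonal: 86 + 79 + 93 + 72 + ? → (2,2) = 430 − 330 = 100.
Using row 2: 44 + 100 + 142 + 23 + ? → (2,3) = 430 − 309 = 121.
Using column 2: 107 + 100 + 58 + 16 + ? → (5,2) = 430 − 281 = 149.
Column 3 needs 430; the known cells sum to 400, so (5,3) = 30.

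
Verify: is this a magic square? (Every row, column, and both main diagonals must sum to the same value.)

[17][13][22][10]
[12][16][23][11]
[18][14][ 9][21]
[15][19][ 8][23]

No — column 4 sums to 65 but anti-diagonal sums to 62.

Row 1: 17 + 13 + 22 + 10 = 62.
Row 2: 12 + 16 + 23 + 11 = 62.
Row 3: 18 + 14 + 9 + 21 = 62.
Row 4: 15 + 19 + 8 + 23 = 65.
Column 1: 17 + 12 + 18 + 15 = 62.
Column 2: 13 + 16 + 14 + 19 = 62.
Column 3: 22 + 23 + 9 + 8 = 62.
Column 4: 10 + 11 + 21 + 23 = 65.
Main diagonal: 17 + 16 + 9 + 23 = 65.
Anti-diagonal: 10 + 23 + 14 + 15 = 62.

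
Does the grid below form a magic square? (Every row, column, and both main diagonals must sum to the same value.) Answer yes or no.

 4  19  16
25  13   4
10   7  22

No — column 1 sums to 39 but column 3 sums to 42.

Row 1: 4 + 19 + 16 = 39.
Row 2: 25 + 13 + 4 = 42.
Row 3: 10 + 7 + 22 = 39.
Column 1: 4 + 25 + 10 = 39.
Column 2: 19 + 13 + 7 = 39.
Column 3: 16 + 4 + 22 = 42.
Main diagonal: 4 + 13 + 22 = 39.
Anti-diagonal: 16 + 13 + 10 = 39.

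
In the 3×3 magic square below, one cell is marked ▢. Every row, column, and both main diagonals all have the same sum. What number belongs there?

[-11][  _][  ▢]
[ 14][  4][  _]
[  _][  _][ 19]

Main diagonal is complete and sums to 12; that is the magic constant.
The remaining cell in row 2 is (2,3) = 12 − 18 = -6.
Using column 1: -11 + 14 + ? → (3,1) = 12 − 3 = 9.
Column 3 needs 12; the known cells sum to 13, so (1,3) = -1.

-1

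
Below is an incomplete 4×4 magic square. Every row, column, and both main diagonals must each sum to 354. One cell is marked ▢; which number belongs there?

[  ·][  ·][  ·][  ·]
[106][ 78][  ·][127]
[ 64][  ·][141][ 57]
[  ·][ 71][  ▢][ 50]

134

Using row 2: 106 + 78 + 127 + ? → (2,3) = 354 − 311 = 43.
Using row 3: 64 + 141 + 57 + ? → (3,2) = 354 − 262 = 92.
The remaining cell in column 2 is (1,2) = 354 − 241 = 113.
Column 4 needs 354; the known cells sum to 234, so (1,4) = 120.
The remaining cell in main diagonal is (1,1) = 354 − 269 = 85.
Anti-diagonal: 120 + 43 + 92 + ? = 354, so (4,1) = 99.
From row 1, 354 − (85 + 113 + 120) gives (1,3) = 36.
Using row 4: 99 + 71 + 50 + ? → (4,3) = 354 − 220 = 134.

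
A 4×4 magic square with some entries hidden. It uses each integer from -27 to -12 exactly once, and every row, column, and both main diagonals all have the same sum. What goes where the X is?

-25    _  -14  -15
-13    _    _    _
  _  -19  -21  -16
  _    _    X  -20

-17

The entries are -27 through -12, which sum to -312, so each line sums to -312/4 = -78.
From row 1, -78 − (-25 + (-14) + (-15)) gives (1,2) = -24.
The remaining cell in row 3 is (3,1) = -78 − (-56) = -22.
Column 1 must total -78; the given cells sum to -60, so (4,1) = -18.
The remaining cell in column 4 is (2,4) = -78 − (-51) = -27.
The remaining cell in main diagonal is (2,2) = -78 − (-66) = -12.
Anti-diagonal must total -78; the given cells sum to -52, so (2,3) = -26.
The remaining cell in column 2 is (4,2) = -78 − (-55) = -23.
From column 3, -78 − (-14 + (-26) + (-21)) gives (4,3) = -17.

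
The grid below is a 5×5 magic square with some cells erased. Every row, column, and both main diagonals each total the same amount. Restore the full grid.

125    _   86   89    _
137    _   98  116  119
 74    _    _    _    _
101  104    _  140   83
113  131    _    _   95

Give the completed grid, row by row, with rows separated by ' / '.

125 143 86 89 107 / 137 80 98 116 119 / 74 92 110 128 146 / 101 104 122 140 83 / 113 131 134 77 95

Column 1 is already complete: 125 + 137 + 74 + 101 + 113 = 550, so that is the magic constant.
Row 2: 137 + 98 + 116 + 119 + ? = 550, so (2,2) = 80.
Row 4 needs 550; the known cells sum to 428, so (4,3) = 122.
From main diagonal, 550 − (125 + 80 + 140 + 95) gives (3,3) = 110.
Anti-diagonal needs 550; the known cells sum to 443, so (1,5) = 107.
Row 1 needs 550; the known cells sum to 407, so (1,2) = 143.
The remaining cell in column 2 is (3,2) = 550 − 458 = 92.
Column 3 needs 550; the known cells sum to 416, so (5,3) = 134.
The remaining cell in column 5 is (3,5) = 550 − 404 = 146.
Using row 3: 74 + 92 + 110 + 146 + ? → (3,4) = 550 − 422 = 128.
Row 5: 113 + 131 + 134 + 95 + ? = 550, so (5,4) = 77.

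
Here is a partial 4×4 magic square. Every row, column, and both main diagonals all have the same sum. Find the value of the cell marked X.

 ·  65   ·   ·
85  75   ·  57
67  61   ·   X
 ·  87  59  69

Column 2 is complete and sums to 288; that is the magic constant.
The remaining cell in row 2 is (2,3) = 288 − 217 = 71.
Using row 4: 87 + 59 + 69 + ? → (4,1) = 288 − 215 = 73.
From column 1, 288 − (85 + 67 + 73) gives (1,1) = 63.
From main diagonal, 288 − (63 + 75 + 69) gives (3,3) = 81.
Anti-diagonal needs 288; the known cells sum to 205, so (1,4) = 83.
Row 1 needs 288; the known cells sum to 211, so (1,3) = 77.
The remaining cell in row 3 is (3,4) = 288 − 209 = 79.

79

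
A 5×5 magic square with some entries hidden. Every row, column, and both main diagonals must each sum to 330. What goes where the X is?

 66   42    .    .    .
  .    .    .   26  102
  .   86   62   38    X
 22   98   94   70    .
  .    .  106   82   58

Row 4 needs 330; the known cells sum to 284, so (4,5) = 46.
The remaining cell in column 4 is (1,4) = 330 − 216 = 114.
The remaining cell in main diagonal is (2,2) = 330 − 256 = 74.
Column 2 must total 330; the given cells sum to 300, so (5,2) = 30.
The remaining cell in row 5 is (5,1) = 330 − 276 = 54.
Anti-diagonal needs 330; the known cells sum to 240, so (1,5) = 90.
Row 1 needs 330; the known cells sum to 312, so (1,3) = 18.
Using column 3: 18 + 62 + 94 + 106 + ? → (2,3) = 330 − 280 = 50.
From column 5, 330 − (90 + 102 + 46 + 58) gives (3,5) = 34.

34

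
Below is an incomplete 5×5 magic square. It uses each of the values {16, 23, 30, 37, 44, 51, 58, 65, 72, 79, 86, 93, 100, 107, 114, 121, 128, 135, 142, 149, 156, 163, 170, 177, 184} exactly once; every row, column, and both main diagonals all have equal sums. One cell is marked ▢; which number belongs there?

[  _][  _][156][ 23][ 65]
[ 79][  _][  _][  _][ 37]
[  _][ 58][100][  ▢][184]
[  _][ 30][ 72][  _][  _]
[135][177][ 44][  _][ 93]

142

The 25 entries sum to 2500, so each line sums to 2500/5 = 500.
The remaining cell in row 5 is (5,4) = 500 − 449 = 51.
Column 3: 156 + 100 + 72 + 44 + ? = 500, so (2,3) = 128.
Column 5 needs 500; the known cells sum to 379, so (4,5) = 121.
Using anti-diagonal: 65 + 100 + 30 + 135 + ? → (2,4) = 500 − 330 = 170.
The remaining cell in row 2 is (2,2) = 500 − 414 = 86.
Column 2 needs 500; the known cells sum to 351, so (1,2) = 149.
Row 1 needs 500; the known cells sum to 393, so (1,1) = 107.
Main diagonal needs 500; the known cells sum to 386, so (4,4) = 114.
Row 4: 30 + 72 + 114 + 121 + ? = 500, so (4,1) = 163.
From column 1, 500 − (107 + 79 + 163 + 135) gives (3,1) = 16.
Column 4: 23 + 170 + 114 + 51 + ? = 500, so (3,4) = 142.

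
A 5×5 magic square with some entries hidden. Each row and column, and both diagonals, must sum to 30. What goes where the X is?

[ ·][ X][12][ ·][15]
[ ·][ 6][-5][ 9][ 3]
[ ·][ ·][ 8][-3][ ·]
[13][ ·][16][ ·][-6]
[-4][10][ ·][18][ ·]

-2

The remaining cell in row 2 is (2,1) = 30 − 13 = 17.
Column 3 needs 30; the known cells sum to 31, so (5,3) = -1.
The remaining cell in anti-diagonal is (4,2) = 30 − 28 = 2.
From row 4, 30 − (13 + 2 + 16 + (-6)) gives (4,4) = 5.
Row 5 needs 30; the known cells sum to 23, so (5,5) = 7.
Column 4 needs 30; the known cells sum to 29, so (1,4) = 1.
The remaining cell in column 5 is (3,5) = 30 − 19 = 11.
From main diagonal, 30 − (6 + 8 + 5 + 7) gives (1,1) = 4.
From row 1, 30 − (4 + 12 + 1 + 15) gives (1,2) = -2.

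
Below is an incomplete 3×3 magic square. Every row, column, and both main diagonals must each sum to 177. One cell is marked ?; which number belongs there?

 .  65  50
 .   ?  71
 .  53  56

59

The remaining cell in row 1 is (1,1) = 177 − 115 = 62.
From row 3, 177 − (53 + 56) gives (3,1) = 68.
Column 1 must total 177; the given cells sum to 130, so (2,1) = 47.
From column 2, 177 − (65 + 53) gives (2,2) = 59.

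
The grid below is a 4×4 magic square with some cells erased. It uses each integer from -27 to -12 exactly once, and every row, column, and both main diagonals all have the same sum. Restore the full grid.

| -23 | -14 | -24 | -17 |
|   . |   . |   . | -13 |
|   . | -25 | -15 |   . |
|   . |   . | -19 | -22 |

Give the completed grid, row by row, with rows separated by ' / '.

The entries are -27 through -12, which sum to -312, so each line sums to -312/4 = -78.
Column 3 needs -78; the known cells sum to -58, so (2,3) = -20.
Column 4 must total -78; the given cells sum to -52, so (3,4) = -26.
From main diagonal, -78 − (-23 + (-15) + (-22)) gives (2,2) = -18.
From anti-diagonal, -78 − (-17 + (-20) + (-25)) gives (4,1) = -16.
Using row 2: -18 + (-20) + (-13) + ? → (2,1) = -78 − (-51) = -27.
Row 3 must total -78; the given cells sum to -66, so (3,1) = -12.
From row 4, -78 − (-16 + (-19) + (-22)) gives (4,2) = -21.

-23 -14 -24 -17 / -27 -18 -20 -13 / -12 -25 -15 -26 / -16 -21 -19 -22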